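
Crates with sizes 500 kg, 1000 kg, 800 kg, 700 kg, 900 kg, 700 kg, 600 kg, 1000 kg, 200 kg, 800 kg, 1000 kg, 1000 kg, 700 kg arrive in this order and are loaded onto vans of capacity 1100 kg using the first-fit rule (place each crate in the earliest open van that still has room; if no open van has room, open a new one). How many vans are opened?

11

  500 → van 1 (new)  [load 500/1100]
  1000 → van 2 (new)  [load 1000/1100]
  800 → van 3 (new)  [load 800/1100]
  700 → van 4 (new)  [load 700/1100]
  900 → van 5 (new)  [load 900/1100]
  700 → van 6 (new)  [load 700/1100]
  600 → van 1  [load 1100/1100]
  1000 → van 7 (new)  [load 1000/1100]
  200 → van 3  [load 1000/1100]
  800 → van 8 (new)  [load 800/1100]
  1000 → van 9 (new)  [load 1000/1100]
  1000 → van 10 (new)  [load 1000/1100]
  700 → van 11 (new)  [load 700/1100]
11 vans opened.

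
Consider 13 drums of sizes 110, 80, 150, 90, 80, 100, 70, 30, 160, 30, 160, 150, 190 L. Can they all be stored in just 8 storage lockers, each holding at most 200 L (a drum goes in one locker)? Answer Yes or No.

A valid assignment using 8 storage lockers:
  locker 1: 190 = 190
  locker 2: 160 + 30 = 190
  locker 3: 160 + 30 = 190
  locker 4: 150 = 150
  locker 5: 150 = 150
  locker 6: 110 + 90 = 200
  locker 7: 100 + 80 = 180
  locker 8: 80 + 70 = 150
Every load is within 200 L, so 8 storage lockers suffice.

Yes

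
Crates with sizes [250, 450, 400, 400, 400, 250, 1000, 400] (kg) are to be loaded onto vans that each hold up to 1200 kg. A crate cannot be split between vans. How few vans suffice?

4

Total = 1000 + 450 + 400 + 400 + 400 + 400 + 250 + 250 = 3550 kg.
Lower bound: ⌈3550/1200⌉ = 3 vans.
A packing using 4 vans:
  van 1: 1000 = 1000
  van 2: 450 + 400 + 250 = 1100
  van 3: 400 + 400 + 400 = 1200
  van 4: 250 = 250
No arrangement into 3 vans stays within capacity, so 4 is optimal.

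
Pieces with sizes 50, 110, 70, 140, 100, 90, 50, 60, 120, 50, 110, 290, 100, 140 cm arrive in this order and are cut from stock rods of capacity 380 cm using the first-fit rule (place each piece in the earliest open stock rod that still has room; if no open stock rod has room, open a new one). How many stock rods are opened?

5

  50 → stock rod 1 (new)  [load 50/380]
  110 → stock rod 1  [load 160/380]
  70 → stock rod 1  [load 230/380]
  140 → stock rod 1  [load 370/380]
  100 → stock rod 2 (new)  [load 100/380]
  90 → stock rod 2  [load 190/380]
  50 → stock rod 2  [load 240/380]
  60 → stock rod 2  [load 300/380]
  120 → stock rod 3 (new)  [load 120/380]
  50 → stock rod 2  [load 350/380]
  110 → stock rod 3  [load 230/380]
  290 → stock rod 4 (new)  [load 290/380]
  100 → stock rod 3  [load 330/380]
  140 → stock rod 5 (new)  [load 140/380]
5 stock rods opened.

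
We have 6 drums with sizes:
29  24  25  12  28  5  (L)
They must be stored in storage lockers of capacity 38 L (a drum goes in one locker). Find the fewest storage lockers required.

Total = 29 + 28 + 25 + 24 + 12 + 5 = 123 L.
Lower bound: ⌈123/38⌉ = 4 storage lockers.
A packing using 4 storage lockers:
  locker 1: 29 + 5 = 34
  locker 2: 28 = 28
  locker 3: 25 + 12 = 37
  locker 4: 24 = 24
This matches the lower bound, so 4 is optimal.

4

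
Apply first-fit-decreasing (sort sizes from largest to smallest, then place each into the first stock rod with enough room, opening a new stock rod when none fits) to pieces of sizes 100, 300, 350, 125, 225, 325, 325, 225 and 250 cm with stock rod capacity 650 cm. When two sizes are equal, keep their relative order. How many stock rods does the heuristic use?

Sorted descending: 350, 325, 325, 300, 250, 225, 225, 125, 100.
  350 → stock rod 1 (new)  [load 350/650]
  325 → stock rod 2 (new)  [load 325/650]
  325 → stock rod 2  [load 650/650]
  300 → stock rod 1  [load 650/650]
  250 → stock rod 3 (new)  [load 250/650]
  225 → stock rod 3  [load 475/650]
  225 → stock rod 4 (new)  [load 225/650]
  125 → stock rod 3  [load 600/650]
  100 → stock rod 4  [load 325/650]
4 stock rods opened.

4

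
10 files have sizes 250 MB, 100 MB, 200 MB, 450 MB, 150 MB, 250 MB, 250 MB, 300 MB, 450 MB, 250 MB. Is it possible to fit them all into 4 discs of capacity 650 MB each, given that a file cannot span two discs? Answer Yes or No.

No

Total = 2650 MB; ⌈2650/650⌉ = 5.
At least 5 discs are required, but only 4 are allowed.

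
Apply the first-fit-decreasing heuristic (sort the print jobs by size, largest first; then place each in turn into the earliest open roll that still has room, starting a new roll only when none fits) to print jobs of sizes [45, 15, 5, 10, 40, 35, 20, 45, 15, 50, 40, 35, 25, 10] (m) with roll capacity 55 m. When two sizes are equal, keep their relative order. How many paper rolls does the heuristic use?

8

Sorted descending: 50, 45, 45, 40, 40, 35, 35, 25, 20, 15, 15, 10, 10, 5.
  50 → roll 1 (new)  [load 50/55]
  45 → roll 2 (new)  [load 45/55]
  45 → roll 3 (new)  [load 45/55]
  40 → roll 4 (new)  [load 40/55]
  40 → roll 5 (new)  [load 40/55]
  35 → roll 6 (new)  [load 35/55]
  35 → roll 7 (new)  [load 35/55]
  25 → roll 8 (new)  [load 25/55]
  20 → roll 6  [load 55/55]
  15 → roll 4  [load 55/55]
  15 → roll 5  [load 55/55]
  10 → roll 2  [load 55/55]
  10 → roll 3  [load 55/55]
  5 → roll 1  [load 55/55]
8 paper rolls opened.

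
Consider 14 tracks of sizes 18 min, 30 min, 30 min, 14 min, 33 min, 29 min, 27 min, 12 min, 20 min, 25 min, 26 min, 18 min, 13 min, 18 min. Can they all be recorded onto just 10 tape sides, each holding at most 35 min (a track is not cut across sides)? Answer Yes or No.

No

Total = 313 min; ⌈313/35⌉ = 9.
11 tracks each exceed half the capacity and cannot share a side, forcing at least 11 tape sides.
At least 11 tape sides are required, but only 10 are allowed.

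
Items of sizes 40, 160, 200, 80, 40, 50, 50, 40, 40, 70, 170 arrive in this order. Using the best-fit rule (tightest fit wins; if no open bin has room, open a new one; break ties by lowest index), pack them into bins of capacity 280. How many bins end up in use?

  40 → bin 1 (new)  [load 40/280]
  160 → bin 1  [load 200/280]
  200 → bin 2 (new)  [load 200/280]
  80 → bin 1  [load 280/280]
  40 → bin 2  [load 240/280]
  50 → bin 3 (new)  [load 50/280]
  50 → bin 3  [load 100/280]
  40 → bin 2  [load 280/280]
  40 → bin 3  [load 140/280]
  70 → bin 3  [load 210/280]
  170 → bin 4 (new)  [load 170/280]
4 bins opened.

4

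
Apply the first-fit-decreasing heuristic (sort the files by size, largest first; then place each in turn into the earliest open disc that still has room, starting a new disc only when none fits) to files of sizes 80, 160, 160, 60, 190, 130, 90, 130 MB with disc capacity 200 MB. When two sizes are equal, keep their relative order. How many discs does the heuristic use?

6

Sorted descending: 190, 160, 160, 130, 130, 90, 80, 60.
  190 → disc 1 (new)  [load 190/200]
  160 → disc 2 (new)  [load 160/200]
  160 → disc 3 (new)  [load 160/200]
  130 → disc 4 (new)  [load 130/200]
  130 → disc 5 (new)  [load 130/200]
  90 → disc 6 (new)  [load 90/200]
  80 → disc 6  [load 170/200]
  60 → disc 4  [load 190/200]
6 discs opened.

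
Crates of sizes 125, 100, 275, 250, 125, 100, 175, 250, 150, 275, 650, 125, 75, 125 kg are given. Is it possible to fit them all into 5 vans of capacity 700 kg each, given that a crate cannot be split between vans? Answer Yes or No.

A valid assignment using 5 vans:
  van 1: 650 = 650
  van 2: 275 + 275 + 150 = 700
  van 3: 250 + 250 + 175 = 675
  van 4: 125 + 125 + 125 + 125 + 100 + 100 = 700
  van 5: 75 = 75
Every load is within 700 kg, so 5 vans suffice.

Yes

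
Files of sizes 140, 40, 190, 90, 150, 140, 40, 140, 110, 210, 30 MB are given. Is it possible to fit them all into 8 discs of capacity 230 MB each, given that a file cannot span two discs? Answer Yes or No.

A valid assignment using 7 discs:
  disc 1: 210 = 210
  disc 2: 190 + 40 = 230
  disc 3: 150 + 40 + 30 = 220
  disc 4: 140 + 90 = 230
  disc 5: 140 = 140
  disc 6: 140 = 140
  disc 7: 110 = 110
That uses only 7 ≤ 8, so 8 discs are enough.

Yes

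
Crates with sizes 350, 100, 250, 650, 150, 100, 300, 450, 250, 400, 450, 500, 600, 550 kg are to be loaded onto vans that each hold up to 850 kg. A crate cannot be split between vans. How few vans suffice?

6

Total = 650 + 600 + 550 + 500 + 450 + 450 + 400 + 350 + 300 + 250 + 250 + 150 + 100 + 100 = 5100 kg.
Lower bound: ⌈5100/850⌉ = 6 vans.
A packing using 6 vans:
  van 1: 650 + 100 + 100 = 850
  van 2: 600 + 250 = 850
  van 3: 550 + 300 = 850
  van 4: 500 + 350 = 850
  van 5: 450 + 400 = 850
  van 6: 450 + 250 + 150 = 850
This matches the lower bound, so 6 is optimal.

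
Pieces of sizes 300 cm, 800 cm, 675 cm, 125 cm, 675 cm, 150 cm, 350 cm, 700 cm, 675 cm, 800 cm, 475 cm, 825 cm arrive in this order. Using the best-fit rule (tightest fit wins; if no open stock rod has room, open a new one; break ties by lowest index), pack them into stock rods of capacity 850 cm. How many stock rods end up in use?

9

  300 → stock rod 1 (new)  [load 300/850]
  800 → stock rod 2 (new)  [load 800/850]
  675 → stock rod 3 (new)  [load 675/850]
  125 → stock rod 3  [load 800/850]
  675 → stock rod 4 (new)  [load 675/850]
  150 → stock rod 4  [load 825/850]
  350 → stock rod 1  [load 650/850]
  700 → stock rod 5 (new)  [load 700/850]
  675 → stock rod 6 (new)  [load 675/850]
  800 → stock rod 7 (new)  [load 800/850]
  475 → stock rod 8 (new)  [load 475/850]
  825 → stock rod 9 (new)  [load 825/850]
9 stock rods opened.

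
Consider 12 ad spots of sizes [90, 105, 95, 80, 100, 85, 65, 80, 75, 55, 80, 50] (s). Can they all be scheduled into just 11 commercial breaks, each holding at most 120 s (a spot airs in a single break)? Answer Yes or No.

A valid assignment using 11 commercial breaks:
  break 1: 105 = 105
  break 2: 100 = 100
  break 3: 95 = 95
  break 4: 90 = 90
  break 5: 85 = 85
  break 6: 80 = 80
  break 7: 80 = 80
  break 8: 80 = 80
  break 9: 75 = 75
  break 10: 65 + 55 = 120
  break 11: 50 = 50
Every load is within 120 s, so 11 commercial breaks suffice.

Yes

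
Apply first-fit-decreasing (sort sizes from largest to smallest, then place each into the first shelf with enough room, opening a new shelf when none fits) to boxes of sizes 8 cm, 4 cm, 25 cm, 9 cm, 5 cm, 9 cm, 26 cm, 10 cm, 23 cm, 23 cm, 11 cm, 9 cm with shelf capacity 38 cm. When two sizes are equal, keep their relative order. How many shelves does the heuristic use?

Sorted descending: 26, 25, 23, 23, 11, 10, 9, 9, 9, 8, 5, 4.
  26 → shelf 1 (new)  [load 26/38]
  25 → shelf 2 (new)  [load 25/38]
  23 → shelf 3 (new)  [load 23/38]
  23 → shelf 4 (new)  [load 23/38]
  11 → shelf 1  [load 37/38]
  10 → shelf 2  [load 35/38]
  9 → shelf 3  [load 32/38]
  9 → shelf 4  [load 32/38]
  9 → shelf 5 (new)  [load 9/38]
  8 → shelf 5  [load 17/38]
  5 → shelf 3  [load 37/38]
  4 → shelf 4  [load 36/38]
5 shelves opened.

5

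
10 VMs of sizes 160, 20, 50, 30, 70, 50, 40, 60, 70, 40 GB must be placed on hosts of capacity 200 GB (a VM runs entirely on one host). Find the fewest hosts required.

Total = 160 + 70 + 70 + 60 + 50 + 50 + 40 + 40 + 30 + 20 = 590 GB.
Lower bound: ⌈590/200⌉ = 3 hosts.
A packing using 3 hosts:
  host 1: 160 + 40 = 200
  host 2: 70 + 70 + 60 = 200
  host 3: 50 + 50 + 40 + 30 + 20 = 190
This matches the lower bound, so 3 is optimal.

3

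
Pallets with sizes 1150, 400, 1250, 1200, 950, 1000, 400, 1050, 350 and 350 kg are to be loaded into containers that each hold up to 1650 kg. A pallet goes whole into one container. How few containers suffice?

Total = 1250 + 1200 + 1150 + 1050 + 1000 + 950 + 400 + 400 + 350 + 350 = 8100 kg.
Lower bound: ⌈8100/1650⌉ = 5 containers.
Also, 6 pallets each exceed 825 kg, and no two of those can share a container, so at least 6 containers are needed.
A packing using 6 containers:
  container 1: 1250 + 400 = 1650
  container 2: 1200 + 400 = 1600
  container 3: 1150 + 350 = 1500
  container 4: 1050 + 350 = 1400
  container 5: 1000 = 1000
  container 6: 950 = 950
This matches the lower bound, so 6 is optimal.

6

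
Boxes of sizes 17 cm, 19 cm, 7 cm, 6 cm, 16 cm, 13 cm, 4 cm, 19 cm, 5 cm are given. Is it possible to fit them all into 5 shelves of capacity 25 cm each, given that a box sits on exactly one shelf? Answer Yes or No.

A valid assignment using 5 shelves:
  shelf 1: 19 + 6 = 25
  shelf 2: 19 + 5 = 24
  shelf 3: 17 + 7 = 24
  shelf 4: 16 + 4 = 20
  shelf 5: 13 = 13
Every load is within 25 cm, so 5 shelves suffice.

Yes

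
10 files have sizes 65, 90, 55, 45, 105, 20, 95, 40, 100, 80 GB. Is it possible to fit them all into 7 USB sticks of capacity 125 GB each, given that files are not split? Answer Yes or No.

A valid assignment using 7 USB sticks:
  USB stick 1: 105 + 20 = 125
  USB stick 2: 100 = 100
  USB stick 3: 95 = 95
  USB stick 4: 90 = 90
  USB stick 5: 80 + 45 = 125
  USB stick 6: 65 + 55 = 120
  USB stick 7: 40 = 40
Every load is within 125 GB, so 7 USB sticks suffice.

Yes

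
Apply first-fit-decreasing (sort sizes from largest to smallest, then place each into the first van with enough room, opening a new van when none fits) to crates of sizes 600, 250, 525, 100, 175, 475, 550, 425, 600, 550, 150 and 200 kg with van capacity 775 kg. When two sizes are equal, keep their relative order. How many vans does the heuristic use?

7

Sorted descending: 600, 600, 550, 550, 525, 475, 425, 250, 200, 175, 150, 100.
  600 → van 1 (new)  [load 600/775]
  600 → van 2 (new)  [load 600/775]
  550 → van 3 (new)  [load 550/775]
  550 → van 4 (new)  [load 550/775]
  525 → van 5 (new)  [load 525/775]
  475 → van 6 (new)  [load 475/775]
  425 → van 7 (new)  [load 425/775]
  250 → van 5  [load 775/775]
  200 → van 3  [load 750/775]
  175 → van 1  [load 775/775]
  150 → van 2  [load 750/775]
  100 → van 4  [load 650/775]
7 vans opened.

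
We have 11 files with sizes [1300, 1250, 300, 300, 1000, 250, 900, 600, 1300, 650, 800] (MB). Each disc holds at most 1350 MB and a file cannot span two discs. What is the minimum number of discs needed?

7

Total = 1300 + 1300 + 1250 + 1000 + 900 + 800 + 650 + 600 + 300 + 300 + 250 = 8650 MB.
Lower bound: ⌈8650/1350⌉ = 7 discs.
A packing using 7 discs:
  disc 1: 1300 = 1300
  disc 2: 1300 = 1300
  disc 3: 1250 = 1250
  disc 4: 1000 + 300 = 1300
  disc 5: 900 + 300 = 1200
  disc 6: 800 + 250 = 1050
  disc 7: 650 + 600 = 1250
This matches the lower bound, so 7 is optimal.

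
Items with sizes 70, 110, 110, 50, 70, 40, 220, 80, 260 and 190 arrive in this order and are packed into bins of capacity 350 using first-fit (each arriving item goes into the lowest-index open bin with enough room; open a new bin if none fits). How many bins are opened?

  70 → bin 1 (new)  [load 70/350]
  110 → bin 1  [load 180/350]
  110 → bin 1  [load 290/350]
  50 → bin 1  [load 340/350]
  70 → bin 2 (new)  [load 70/350]
  40 → bin 2  [load 110/350]
  220 → bin 2  [load 330/350]
  80 → bin 3 (new)  [load 80/350]
  260 → bin 3  [load 340/350]
  190 → bin 4 (new)  [load 190/350]
4 bins opened.

4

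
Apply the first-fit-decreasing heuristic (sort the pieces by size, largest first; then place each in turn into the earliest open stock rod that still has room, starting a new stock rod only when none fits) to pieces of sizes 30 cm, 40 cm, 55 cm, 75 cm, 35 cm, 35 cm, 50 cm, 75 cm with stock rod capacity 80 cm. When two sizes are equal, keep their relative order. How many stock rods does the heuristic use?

Sorted descending: 75, 75, 55, 50, 40, 35, 35, 30.
  75 → stock rod 1 (new)  [load 75/80]
  75 → stock rod 2 (new)  [load 75/80]
  55 → stock rod 3 (new)  [load 55/80]
  50 → stock rod 4 (new)  [load 50/80]
  40 → stock rod 5 (new)  [load 40/80]
  35 → stock rod 5  [load 75/80]
  35 → stock rod 6 (new)  [load 35/80]
  30 → stock rod 4  [load 80/80]
6 stock rods opened.

6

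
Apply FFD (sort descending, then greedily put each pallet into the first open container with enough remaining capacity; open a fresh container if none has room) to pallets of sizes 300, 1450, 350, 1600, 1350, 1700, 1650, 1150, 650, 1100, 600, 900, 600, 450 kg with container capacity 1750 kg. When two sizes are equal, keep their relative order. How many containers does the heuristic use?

Sorted descending: 1700, 1650, 1600, 1450, 1350, 1150, 1100, 900, 650, 600, 600, 450, 350, 300.
  1700 → container 1 (new)  [load 1700/1750]
  1650 → container 2 (new)  [load 1650/1750]
  1600 → container 3 (new)  [load 1600/1750]
  1450 → container 4 (new)  [load 1450/1750]
  1350 → container 5 (new)  [load 1350/1750]
  1150 → container 6 (new)  [load 1150/1750]
  1100 → container 7 (new)  [load 1100/1750]
  900 → container 8 (new)  [load 900/1750]
  650 → container 7  [load 1750/1750]
  600 → container 6  [load 1750/1750]
  600 → container 8  [load 1500/1750]
  450 → container 9 (new)  [load 450/1750]
  350 → container 5  [load 1700/1750]
  300 → container 4  [load 1750/1750]
9 containers opened.

9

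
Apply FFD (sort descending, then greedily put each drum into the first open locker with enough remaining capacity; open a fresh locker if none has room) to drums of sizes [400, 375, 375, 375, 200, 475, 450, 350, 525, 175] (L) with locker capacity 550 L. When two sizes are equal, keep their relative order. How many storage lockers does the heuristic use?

8

Sorted descending: 525, 475, 450, 400, 375, 375, 375, 350, 200, 175.
  525 → locker 1 (new)  [load 525/550]
  475 → locker 2 (new)  [load 475/550]
  450 → locker 3 (new)  [load 450/550]
  400 → locker 4 (new)  [load 400/550]
  375 → locker 5 (new)  [load 375/550]
  375 → locker 6 (new)  [load 375/550]
  375 → locker 7 (new)  [load 375/550]
  350 → locker 8 (new)  [load 350/550]
  200 → locker 8  [load 550/550]
  175 → locker 5  [load 550/550]
8 storage lockers opened.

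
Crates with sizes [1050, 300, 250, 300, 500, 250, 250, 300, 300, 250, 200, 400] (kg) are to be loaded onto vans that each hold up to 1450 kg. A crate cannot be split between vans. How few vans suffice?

Total = 1050 + 500 + 400 + 300 + 300 + 300 + 300 + 250 + 250 + 250 + 250 + 200 = 4350 kg.
Lower bound: ⌈4350/1450⌉ = 3 vans.
A packing using 3 vans:
  van 1: 1050 + 400 = 1450
  van 2: 500 + 250 + 250 + 250 + 200 = 1450
  van 3: 300 + 300 + 300 + 300 + 250 = 1450
This matches the lower bound, so 3 is optimal.

3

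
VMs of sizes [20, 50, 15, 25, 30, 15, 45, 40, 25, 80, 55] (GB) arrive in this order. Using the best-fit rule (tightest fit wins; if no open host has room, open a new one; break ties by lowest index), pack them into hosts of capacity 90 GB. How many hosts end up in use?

  20 → host 1 (new)  [load 20/90]
  50 → host 1  [load 70/90]
  15 → host 1  [load 85/90]
  25 → host 2 (new)  [load 25/90]
  30 → host 2  [load 55/90]
  15 → host 2  [load 70/90]
  45 → host 3 (new)  [load 45/90]
  40 → host 3  [load 85/90]
  25 → host 4 (new)  [load 25/90]
  80 → host 5 (new)  [load 80/90]
  55 → host 4  [load 80/90]
5 hosts opened.

5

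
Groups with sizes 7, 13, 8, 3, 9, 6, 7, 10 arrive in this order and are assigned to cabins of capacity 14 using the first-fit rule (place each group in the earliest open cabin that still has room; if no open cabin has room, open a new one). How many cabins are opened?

6

  7 → cabin 1 (new)  [load 7/14]
  13 → cabin 2 (new)  [load 13/14]
  8 → cabin 3 (new)  [load 8/14]
  3 → cabin 1  [load 10/14]
  9 → cabin 4 (new)  [load 9/14]
  6 → cabin 3  [load 14/14]
  7 → cabin 5 (new)  [load 7/14]
  10 → cabin 6 (new)  [load 10/14]
6 cabins opened.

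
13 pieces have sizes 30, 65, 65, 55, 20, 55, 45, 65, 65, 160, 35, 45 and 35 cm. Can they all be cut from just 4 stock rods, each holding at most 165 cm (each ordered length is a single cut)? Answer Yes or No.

Total = 740 cm; ⌈740/165⌉ = 5.
At least 5 stock rods are required, but only 4 are allowed.

No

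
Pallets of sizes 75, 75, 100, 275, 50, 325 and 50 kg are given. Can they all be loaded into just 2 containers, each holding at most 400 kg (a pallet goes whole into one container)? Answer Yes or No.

Total = 950 kg; ⌈950/400⌉ = 3.
At least 3 containers are required, but only 2 are allowed.

No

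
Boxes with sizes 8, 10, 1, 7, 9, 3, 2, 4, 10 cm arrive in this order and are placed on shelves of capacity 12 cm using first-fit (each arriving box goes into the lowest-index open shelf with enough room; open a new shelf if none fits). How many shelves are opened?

  8 → shelf 1 (new)  [load 8/12]
  10 → shelf 2 (new)  [load 10/12]
  1 → shelf 1  [load 9/12]
  7 → shelf 3 (new)  [load 7/12]
  9 → shelf 4 (new)  [load 9/12]
  3 → shelf 1  [load 12/12]
  2 → shelf 2  [load 12/12]
  4 → shelf 3  [load 11/12]
  10 → shelf 5 (new)  [load 10/12]
5 shelves opened.

5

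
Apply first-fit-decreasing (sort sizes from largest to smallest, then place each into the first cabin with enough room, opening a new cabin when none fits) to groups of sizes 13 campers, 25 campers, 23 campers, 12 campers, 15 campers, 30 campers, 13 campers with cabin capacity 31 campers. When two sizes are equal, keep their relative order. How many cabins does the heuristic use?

5

Sorted descending: 30, 25, 23, 15, 13, 13, 12.
  30 → cabin 1 (new)  [load 30/31]
  25 → cabin 2 (new)  [load 25/31]
  23 → cabin 3 (new)  [load 23/31]
  15 → cabin 4 (new)  [load 15/31]
  13 → cabin 4  [load 28/31]
  13 → cabin 5 (new)  [load 13/31]
  12 → cabin 5  [load 25/31]
5 cabins opened.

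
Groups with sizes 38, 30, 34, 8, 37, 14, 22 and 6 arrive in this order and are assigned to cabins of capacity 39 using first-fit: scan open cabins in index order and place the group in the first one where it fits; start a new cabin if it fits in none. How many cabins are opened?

6

  38 → cabin 1 (new)  [load 38/39]
  30 → cabin 2 (new)  [load 30/39]
  34 → cabin 3 (new)  [load 34/39]
  8 → cabin 2  [load 38/39]
  37 → cabin 4 (new)  [load 37/39]
  14 → cabin 5 (new)  [load 14/39]
  22 → cabin 5  [load 36/39]
  6 → cabin 6 (new)  [load 6/39]
6 cabins opened.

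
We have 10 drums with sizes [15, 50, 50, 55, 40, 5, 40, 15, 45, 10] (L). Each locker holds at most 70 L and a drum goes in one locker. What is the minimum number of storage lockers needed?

Total = 55 + 50 + 50 + 45 + 40 + 40 + 15 + 15 + 10 + 5 = 325 L.
Lower bound: ⌈325/70⌉ = 5 storage lockers.
Also, 6 drums each exceed 35 L, and no two of those can share a locker, so at least 6 storage lockers are needed.
A packing using 6 storage lockers:
  locker 1: 55 + 15 = 70
  locker 2: 50 + 15 + 5 = 70
  locker 3: 50 + 10 = 60
  locker 4: 45 = 45
  locker 5: 40 = 40
  locker 6: 40 = 40
This matches the lower bound, so 6 is optimal.

6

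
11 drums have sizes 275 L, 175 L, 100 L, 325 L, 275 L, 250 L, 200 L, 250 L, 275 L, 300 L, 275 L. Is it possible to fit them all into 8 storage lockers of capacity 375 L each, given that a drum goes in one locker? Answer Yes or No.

Total = 2700 L; ⌈2700/375⌉ = 8.
9 drums each exceed half the capacity and cannot share a locker, forcing at least 9 storage lockers.
At least 9 storage lockers are required, but only 8 are allowed.

No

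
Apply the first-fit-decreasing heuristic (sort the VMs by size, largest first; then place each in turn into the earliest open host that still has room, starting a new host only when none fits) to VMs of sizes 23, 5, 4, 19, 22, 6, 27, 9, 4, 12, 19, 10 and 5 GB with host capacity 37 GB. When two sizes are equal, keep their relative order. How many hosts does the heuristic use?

5

Sorted descending: 27, 23, 22, 19, 19, 12, 10, 9, 6, 5, 5, 4, 4.
  27 → host 1 (new)  [load 27/37]
  23 → host 2 (new)  [load 23/37]
  22 → host 3 (new)  [load 22/37]
  19 → host 4 (new)  [load 19/37]
  19 → host 5 (new)  [load 19/37]
  12 → host 2  [load 35/37]
  10 → host 1  [load 37/37]
  9 → host 3  [load 31/37]
  6 → host 3  [load 37/37]
  5 → host 4  [load 24/37]
  5 → host 4  [load 29/37]
  4 → host 4  [load 33/37]
  4 → host 4  [load 37/37]
5 hosts opened.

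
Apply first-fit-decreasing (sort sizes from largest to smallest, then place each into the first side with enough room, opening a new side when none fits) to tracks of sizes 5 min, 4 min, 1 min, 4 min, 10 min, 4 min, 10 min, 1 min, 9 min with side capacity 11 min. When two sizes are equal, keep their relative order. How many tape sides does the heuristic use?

5

Sorted descending: 10, 10, 9, 5, 4, 4, 4, 1, 1.
  10 → side 1 (new)  [load 10/11]
  10 → side 2 (new)  [load 10/11]
  9 → side 3 (new)  [load 9/11]
  5 → side 4 (new)  [load 5/11]
  4 → side 4  [load 9/11]
  4 → side 5 (new)  [load 4/11]
  4 → side 5  [load 8/11]
  1 → side 1  [load 11/11]
  1 → side 2  [load 11/11]
5 tape sides opened.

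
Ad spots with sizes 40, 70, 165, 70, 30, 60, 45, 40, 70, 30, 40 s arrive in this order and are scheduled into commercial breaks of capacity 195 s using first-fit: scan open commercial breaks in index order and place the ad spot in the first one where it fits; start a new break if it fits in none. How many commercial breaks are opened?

4

  40 → break 1 (new)  [load 40/195]
  70 → break 1  [load 110/195]
  165 → break 2 (new)  [load 165/195]
  70 → break 1  [load 180/195]
  30 → break 2  [load 195/195]
  60 → break 3 (new)  [load 60/195]
  45 → break 3  [load 105/195]
  40 → break 3  [load 145/195]
  70 → break 4 (new)  [load 70/195]
  30 → break 3  [load 175/195]
  40 → break 4  [load 110/195]
4 commercial breaks opened.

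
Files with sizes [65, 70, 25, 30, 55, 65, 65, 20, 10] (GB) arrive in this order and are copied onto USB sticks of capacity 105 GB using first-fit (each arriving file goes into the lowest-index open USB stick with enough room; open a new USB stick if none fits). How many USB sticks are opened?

  65 → USB stick 1 (new)  [load 65/105]
  70 → USB stick 2 (new)  [load 70/105]
  25 → USB stick 1  [load 90/105]
  30 → USB stick 2  [load 100/105]
  55 → USB stick 3 (new)  [load 55/105]
  65 → USB stick 4 (new)  [load 65/105]
  65 → USB stick 5 (new)  [load 65/105]
  20 → USB stick 3  [load 75/105]
  10 → USB stick 1  [load 100/105]
5 USB sticks opened.

5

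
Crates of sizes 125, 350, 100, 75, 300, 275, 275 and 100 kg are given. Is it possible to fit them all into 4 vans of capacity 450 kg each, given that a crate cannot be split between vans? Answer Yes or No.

A valid assignment using 4 vans:
  van 1: 350 + 100 = 450
  van 2: 300 + 125 = 425
  van 3: 275 + 100 + 75 = 450
  van 4: 275 = 275
Every load is within 450 kg, so 4 vans suffice.

Yes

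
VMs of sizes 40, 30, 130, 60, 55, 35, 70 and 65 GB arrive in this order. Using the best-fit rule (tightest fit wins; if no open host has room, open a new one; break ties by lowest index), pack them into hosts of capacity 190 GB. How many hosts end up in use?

3

  40 → host 1 (new)  [load 40/190]
  30 → host 1  [load 70/190]
  130 → host 2 (new)  [load 130/190]
  60 → host 2  [load 190/190]
  55 → host 1  [load 125/190]
  35 → host 1  [load 160/190]
  70 → host 3 (new)  [load 70/190]
  65 → host 3  [load 135/190]
3 hosts opened.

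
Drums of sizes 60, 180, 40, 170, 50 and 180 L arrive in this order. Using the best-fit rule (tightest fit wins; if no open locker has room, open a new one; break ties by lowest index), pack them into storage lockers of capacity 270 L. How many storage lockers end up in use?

3

  60 → locker 1 (new)  [load 60/270]
  180 → locker 1  [load 240/270]
  40 → locker 2 (new)  [load 40/270]
  170 → locker 2  [load 210/270]
  50 → locker 2  [load 260/270]
  180 → locker 3 (new)  [load 180/270]
3 storage lockers opened.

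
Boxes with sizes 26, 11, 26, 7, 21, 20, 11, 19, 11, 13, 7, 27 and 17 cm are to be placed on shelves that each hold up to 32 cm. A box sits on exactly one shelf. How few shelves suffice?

Total = 27 + 26 + 26 + 21 + 20 + 19 + 17 + 13 + 11 + 11 + 11 + 7 + 7 = 216 cm.
Lower bound: ⌈216/32⌉ = 7 shelves.
A packing using 8 shelves:
  shelf 1: 27 = 27
  shelf 2: 26 = 26
  shelf 3: 26 = 26
  shelf 4: 21 + 11 = 32
  shelf 5: 20 + 11 = 31
  shelf 6: 19 + 13 = 32
  shelf 7: 17 + 11 = 28
  shelf 8: 7 + 7 = 14
No arrangement into 7 shelves stays within capacity, so 8 is optimal.

8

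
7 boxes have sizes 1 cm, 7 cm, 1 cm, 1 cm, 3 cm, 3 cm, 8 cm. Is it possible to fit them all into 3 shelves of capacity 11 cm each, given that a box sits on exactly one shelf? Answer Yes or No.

A valid assignment using 3 shelves:
  shelf 1: 8 + 3 = 11
  shelf 2: 7 + 3 + 1 = 11
  shelf 3: 1 + 1 = 2
Every load is within 11 cm, so 3 shelves suffice.

Yes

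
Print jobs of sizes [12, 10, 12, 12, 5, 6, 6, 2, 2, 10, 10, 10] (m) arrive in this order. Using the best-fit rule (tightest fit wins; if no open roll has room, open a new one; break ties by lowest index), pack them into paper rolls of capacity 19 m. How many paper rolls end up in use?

  12 → roll 1 (new)  [load 12/19]
  10 → roll 2 (new)  [load 10/19]
  12 → roll 3 (new)  [load 12/19]
  12 → roll 4 (new)  [load 12/19]
  5 → roll 1  [load 17/19]
  6 → roll 3  [load 18/19]
  6 → roll 4  [load 18/19]
  2 → roll 1  [load 19/19]
  2 → roll 2  [load 12/19]
  10 → roll 5 (new)  [load 10/19]
  10 → roll 6 (new)  [load 10/19]
  10 → roll 7 (new)  [load 10/19]
7 paper rolls opened.

7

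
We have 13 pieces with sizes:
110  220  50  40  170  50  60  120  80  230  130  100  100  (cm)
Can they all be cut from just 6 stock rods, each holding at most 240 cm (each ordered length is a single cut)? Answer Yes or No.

No

Total = 1460 cm; ⌈1460/240⌉ = 7.
At least 7 stock rods are required, but only 6 are allowed.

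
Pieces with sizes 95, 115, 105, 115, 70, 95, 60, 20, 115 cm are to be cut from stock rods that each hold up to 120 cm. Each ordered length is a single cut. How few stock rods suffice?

Total = 115 + 115 + 115 + 105 + 95 + 95 + 70 + 60 + 20 = 790 cm.
Lower bound: ⌈790/120⌉ = 7 stock rods.
A packing using 8 stock rods:
  stock rod 1: 115 = 115
  stock rod 2: 115 = 115
  stock rod 3: 115 = 115
  stock rod 4: 105 = 105
  stock rod 5: 95 + 20 = 115
  stock rod 6: 95 = 95
  stock rod 7: 70 = 70
  stock rod 8: 60 = 60
No arrangement into 7 stock rods stays within capacity, so 8 is optimal.

8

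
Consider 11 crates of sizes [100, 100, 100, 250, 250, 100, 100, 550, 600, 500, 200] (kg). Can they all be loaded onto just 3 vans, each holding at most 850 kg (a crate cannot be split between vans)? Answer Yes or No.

No

Total = 2850 kg; ⌈2850/850⌉ = 4.
At least 4 vans are required, but only 3 are allowed.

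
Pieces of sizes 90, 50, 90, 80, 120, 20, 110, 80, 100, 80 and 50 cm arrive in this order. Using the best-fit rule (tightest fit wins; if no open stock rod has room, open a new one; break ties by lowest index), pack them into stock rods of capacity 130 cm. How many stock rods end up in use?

  90 → stock rod 1 (new)  [load 90/130]
  50 → stock rod 2 (new)  [load 50/130]
  90 → stock rod 3 (new)  [load 90/130]
  80 → stock rod 2  [load 130/130]
  120 → stock rod 4 (new)  [load 120/130]
  20 → stock rod 1  [load 110/130]
  110 → stock rod 5 (new)  [load 110/130]
  80 → stock rod 6 (new)  [load 80/130]
  100 → stock rod 7 (new)  [load 100/130]
  80 → stock rod 8 (new)  [load 80/130]
  50 → stock rod 6  [load 130/130]
8 stock rods opened.

8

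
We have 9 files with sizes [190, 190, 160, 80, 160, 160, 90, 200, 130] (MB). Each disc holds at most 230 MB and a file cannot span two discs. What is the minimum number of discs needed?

8

Total = 200 + 190 + 190 + 160 + 160 + 160 + 130 + 90 + 80 = 1360 MB.
Lower bound: ⌈1360/230⌉ = 6 discs.
Also, 7 files each exceed 115 MB, and no two of those can share a disc, so at least 7 discs are needed.
A packing using 8 discs:
  disc 1: 200 = 200
  disc 2: 190 = 190
  disc 3: 190 = 190
  disc 4: 160 = 160
  disc 5: 160 = 160
  disc 6: 160 = 160
  disc 7: 130 + 90 = 220
  disc 8: 80 = 80
No arrangement into 7 discs stays within capacity, so 8 is optimal.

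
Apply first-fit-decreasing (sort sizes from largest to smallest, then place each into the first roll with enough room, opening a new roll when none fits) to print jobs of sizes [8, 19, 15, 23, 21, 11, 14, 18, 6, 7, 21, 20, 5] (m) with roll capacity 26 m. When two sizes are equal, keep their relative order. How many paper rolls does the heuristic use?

8

Sorted descending: 23, 21, 21, 20, 19, 18, 15, 14, 11, 8, 7, 6, 5.
  23 → roll 1 (new)  [load 23/26]
  21 → roll 2 (new)  [load 21/26]
  21 → roll 3 (new)  [load 21/26]
  20 → roll 4 (new)  [load 20/26]
  19 → roll 5 (new)  [load 19/26]
  18 → roll 6 (new)  [load 18/26]
  15 → roll 7 (new)  [load 15/26]
  14 → roll 8 (new)  [load 14/26]
  11 → roll 7  [load 26/26]
  8 → roll 6  [load 26/26]
  7 → roll 5  [load 26/26]
  6 → roll 4  [load 26/26]
  5 → roll 2  [load 26/26]
8 paper rolls opened.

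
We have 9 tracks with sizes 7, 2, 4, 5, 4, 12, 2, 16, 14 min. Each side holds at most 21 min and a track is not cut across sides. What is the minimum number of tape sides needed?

Total = 16 + 14 + 12 + 7 + 5 + 4 + 4 + 2 + 2 = 66 min.
Lower bound: ⌈66/21⌉ = 4 tape sides.
A packing using 4 tape sides:
  side 1: 16 + 5 = 21
  side 2: 14 + 7 = 21
  side 3: 12 + 4 + 4 = 20
  side 4: 2 + 2 = 4
This matches the lower bound, so 4 is optimal.

4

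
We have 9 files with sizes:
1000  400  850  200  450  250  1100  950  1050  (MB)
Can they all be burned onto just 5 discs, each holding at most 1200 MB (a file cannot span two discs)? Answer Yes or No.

No

Total = 6250 MB; ⌈6250/1200⌉ = 6.
At least 6 discs are required, but only 5 are allowed.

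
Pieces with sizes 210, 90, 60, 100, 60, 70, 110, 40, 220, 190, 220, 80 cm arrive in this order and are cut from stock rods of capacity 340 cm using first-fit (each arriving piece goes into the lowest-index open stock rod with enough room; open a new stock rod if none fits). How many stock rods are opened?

  210 → stock rod 1 (new)  [load 210/340]
  90 → stock rod 1  [load 300/340]
  60 → stock rod 2 (new)  [load 60/340]
  100 → stock rod 2  [load 160/340]
  60 → stock rod 2  [load 220/340]
  70 → stock rod 2  [load 290/340]
  110 → stock rod 3 (new)  [load 110/340]
  40 → stock rod 1  [load 340/340]
  220 → stock rod 3  [load 330/340]
  190 → stock rod 4 (new)  [load 190/340]
  220 → stock rod 5 (new)  [load 220/340]
  80 → stock rod 4  [load 270/340]
5 stock rods opened.

5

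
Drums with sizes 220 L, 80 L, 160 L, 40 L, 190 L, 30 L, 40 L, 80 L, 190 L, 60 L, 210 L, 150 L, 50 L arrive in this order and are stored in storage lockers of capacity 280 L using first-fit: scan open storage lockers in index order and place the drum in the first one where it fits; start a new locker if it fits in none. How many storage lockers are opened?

  220 → locker 1 (new)  [load 220/280]
  80 → locker 2 (new)  [load 80/280]
  160 → locker 2  [load 240/280]
  40 → locker 1  [load 260/280]
  190 → locker 3 (new)  [load 190/280]
  30 → locker 2  [load 270/280]
  40 → locker 3  [load 230/280]
  80 → locker 4 (new)  [load 80/280]
  190 → locker 4  [load 270/280]
  60 → locker 5 (new)  [load 60/280]
  210 → locker 5  [load 270/280]
  150 → locker 6 (new)  [load 150/280]
  50 → locker 3  [load 280/280]
6 storage lockers opened.

6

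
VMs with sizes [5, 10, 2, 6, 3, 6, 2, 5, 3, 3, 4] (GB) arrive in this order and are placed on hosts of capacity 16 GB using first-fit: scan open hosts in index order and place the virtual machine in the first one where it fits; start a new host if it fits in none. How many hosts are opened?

  5 → host 1 (new)  [load 5/16]
  10 → host 1  [load 15/16]
  2 → host 2 (new)  [load 2/16]
  6 → host 2  [load 8/16]
  3 → host 2  [load 11/16]
  6 → host 3 (new)  [load 6/16]
  2 → host 2  [load 13/16]
  5 → host 3  [load 11/16]
  3 → host 2  [load 16/16]
  3 → host 3  [load 14/16]
  4 → host 4 (new)  [load 4/16]
4 hosts opened.

4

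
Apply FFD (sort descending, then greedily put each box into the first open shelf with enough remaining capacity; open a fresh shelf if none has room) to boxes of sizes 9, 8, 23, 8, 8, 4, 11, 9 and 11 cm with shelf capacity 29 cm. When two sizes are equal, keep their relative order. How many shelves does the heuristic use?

Sorted descending: 23, 11, 11, 9, 9, 8, 8, 8, 4.
  23 → shelf 1 (new)  [load 23/29]
  11 → shelf 2 (new)  [load 11/29]
  11 → shelf 2  [load 22/29]
  9 → shelf 3 (new)  [load 9/29]
  9 → shelf 3  [load 18/29]
  8 → shelf 3  [load 26/29]
  8 → shelf 4 (new)  [load 8/29]
  8 → shelf 4  [load 16/29]
  4 → shelf 1  [load 27/29]
4 shelves opened.

4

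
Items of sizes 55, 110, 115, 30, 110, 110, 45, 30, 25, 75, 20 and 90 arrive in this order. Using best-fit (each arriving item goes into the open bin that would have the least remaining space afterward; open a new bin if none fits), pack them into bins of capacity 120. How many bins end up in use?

  55 → bin 1 (new)  [load 55/120]
  110 → bin 2 (new)  [load 110/120]
  115 → bin 3 (new)  [load 115/120]
  30 → bin 1  [load 85/120]
  110 → bin 4 (new)  [load 110/120]
  110 → bin 5 (new)  [load 110/120]
  45 → bin 6 (new)  [load 45/120]
  30 → bin 1  [load 115/120]
  25 → bin 6  [load 70/120]
  75 → bin 7 (new)  [load 75/120]
  20 → bin 7  [load 95/120]
  90 → bin 8 (new)  [load 90/120]
8 bins opened.

8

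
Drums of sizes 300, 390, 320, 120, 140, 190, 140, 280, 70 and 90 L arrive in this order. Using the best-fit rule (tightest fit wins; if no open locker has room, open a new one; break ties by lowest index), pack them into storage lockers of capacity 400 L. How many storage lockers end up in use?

6

  300 → locker 1 (new)  [load 300/400]
  390 → locker 2 (new)  [load 390/400]
  320 → locker 3 (new)  [load 320/400]
  120 → locker 4 (new)  [load 120/400]
  140 → locker 4  [load 260/400]
  190 → locker 5 (new)  [load 190/400]
  140 → locker 4  [load 400/400]
  280 → locker 6 (new)  [load 280/400]
  70 → locker 3  [load 390/400]
  90 → locker 1  [load 390/400]
6 storage lockers opened.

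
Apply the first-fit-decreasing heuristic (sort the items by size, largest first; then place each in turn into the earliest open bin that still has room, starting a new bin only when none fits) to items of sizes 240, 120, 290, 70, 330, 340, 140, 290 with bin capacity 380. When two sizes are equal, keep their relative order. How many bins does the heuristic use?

Sorted descending: 340, 330, 290, 290, 240, 140, 120, 70.
  340 → bin 1 (new)  [load 340/380]
  330 → bin 2 (new)  [load 330/380]
  290 → bin 3 (new)  [load 290/380]
  290 → bin 4 (new)  [load 290/380]
  240 → bin 5 (new)  [load 240/380]
  140 → bin 5  [load 380/380]
  120 → bin 6 (new)  [load 120/380]
  70 → bin 3  [load 360/380]
6 bins opened.

6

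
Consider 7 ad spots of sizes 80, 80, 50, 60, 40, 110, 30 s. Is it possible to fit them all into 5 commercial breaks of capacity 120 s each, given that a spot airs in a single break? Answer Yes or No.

A valid assignment using 4 commercial breaks:
  break 1: 110 = 110
  break 2: 80 + 40 = 120
  break 3: 80 + 30 = 110
  break 4: 60 + 50 = 110
That uses only 4 ≤ 5, so 5 commercial breaks are enough.

Yes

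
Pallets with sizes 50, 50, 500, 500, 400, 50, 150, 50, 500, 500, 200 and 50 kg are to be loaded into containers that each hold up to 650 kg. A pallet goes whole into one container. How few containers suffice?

Total = 500 + 500 + 500 + 500 + 400 + 200 + 150 + 50 + 50 + 50 + 50 + 50 = 3000 kg.
Lower bound: ⌈3000/650⌉ = 5 containers.
A packing using 5 containers:
  container 1: 500 + 150 = 650
  container 2: 500 + 50 + 50 + 50 = 650
  container 3: 500 + 50 + 50 = 600
  container 4: 500 = 500
  container 5: 400 + 200 = 600
This matches the lower bound, so 5 is optimal.

5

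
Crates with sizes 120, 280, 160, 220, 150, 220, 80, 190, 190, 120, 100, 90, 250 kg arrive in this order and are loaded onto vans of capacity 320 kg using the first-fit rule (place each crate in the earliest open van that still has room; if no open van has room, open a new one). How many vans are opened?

8

  120 → van 1 (new)  [load 120/320]
  280 → van 2 (new)  [load 280/320]
  160 → van 1  [load 280/320]
  220 → van 3 (new)  [load 220/320]
  150 → van 4 (new)  [load 150/320]
  220 → van 5 (new)  [load 220/320]
  80 → van 3  [load 300/320]
  190 → van 6 (new)  [load 190/320]
  190 → van 7 (new)  [load 190/320]
  120 → van 4  [load 270/320]
  100 → van 5  [load 320/320]
  90 → van 6  [load 280/320]
  250 → van 8 (new)  [load 250/320]
8 vans opened.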